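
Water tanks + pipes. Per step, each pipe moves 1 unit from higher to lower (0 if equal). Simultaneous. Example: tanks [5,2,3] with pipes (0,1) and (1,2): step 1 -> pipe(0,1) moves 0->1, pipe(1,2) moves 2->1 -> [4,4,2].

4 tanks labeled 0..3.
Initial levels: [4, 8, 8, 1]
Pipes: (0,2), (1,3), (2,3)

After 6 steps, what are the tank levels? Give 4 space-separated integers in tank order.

Answer: 6 5 4 6

Derivation:
Step 1: flows [2->0,1->3,2->3] -> levels [5 7 6 3]
Step 2: flows [2->0,1->3,2->3] -> levels [6 6 4 5]
Step 3: flows [0->2,1->3,3->2] -> levels [5 5 6 5]
Step 4: flows [2->0,1=3,2->3] -> levels [6 5 4 6]
Step 5: flows [0->2,3->1,3->2] -> levels [5 6 6 4]
Step 6: flows [2->0,1->3,2->3] -> levels [6 5 4 6]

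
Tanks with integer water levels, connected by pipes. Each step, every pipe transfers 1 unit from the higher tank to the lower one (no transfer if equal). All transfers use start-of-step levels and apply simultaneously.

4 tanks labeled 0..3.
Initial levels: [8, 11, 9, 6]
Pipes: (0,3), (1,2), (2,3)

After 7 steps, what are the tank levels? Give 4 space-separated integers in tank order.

Step 1: flows [0->3,1->2,2->3] -> levels [7 10 9 8]
Step 2: flows [3->0,1->2,2->3] -> levels [8 9 9 8]
Step 3: flows [0=3,1=2,2->3] -> levels [8 9 8 9]
Step 4: flows [3->0,1->2,3->2] -> levels [9 8 10 7]
Step 5: flows [0->3,2->1,2->3] -> levels [8 9 8 9]
  -> period-2 cycle: step 5 state = step 3 state
  -> state at step 7: (7-3) mod 2 = 0, same as step 3 -> [8 9 8 9]

Answer: 8 9 8 9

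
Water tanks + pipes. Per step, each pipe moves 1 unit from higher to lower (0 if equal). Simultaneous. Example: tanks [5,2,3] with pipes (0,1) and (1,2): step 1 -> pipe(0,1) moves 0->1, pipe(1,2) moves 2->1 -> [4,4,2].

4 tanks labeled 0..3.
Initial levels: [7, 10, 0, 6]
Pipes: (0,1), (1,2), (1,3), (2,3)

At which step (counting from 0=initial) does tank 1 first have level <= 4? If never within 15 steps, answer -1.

Answer: 6

Derivation:
Step 1: flows [1->0,1->2,1->3,3->2] -> levels [8 7 2 6]
Step 2: flows [0->1,1->2,1->3,3->2] -> levels [7 6 4 6]
Step 3: flows [0->1,1->2,1=3,3->2] -> levels [6 6 6 5]
Step 4: flows [0=1,1=2,1->3,2->3] -> levels [6 5 5 7]
Step 5: flows [0->1,1=2,3->1,3->2] -> levels [5 7 6 5]
Step 6: flows [1->0,1->2,1->3,2->3] -> levels [6 4 6 7]
Tank 1 first reaches <=4 at step 6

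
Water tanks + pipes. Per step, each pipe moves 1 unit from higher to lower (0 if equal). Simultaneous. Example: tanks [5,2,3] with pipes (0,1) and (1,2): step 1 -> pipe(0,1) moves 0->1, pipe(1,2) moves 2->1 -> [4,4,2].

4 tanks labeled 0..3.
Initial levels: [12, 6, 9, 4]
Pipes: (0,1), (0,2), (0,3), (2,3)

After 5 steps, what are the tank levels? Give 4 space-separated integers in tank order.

Answer: 10 7 7 7

Derivation:
Step 1: flows [0->1,0->2,0->3,2->3] -> levels [9 7 9 6]
Step 2: flows [0->1,0=2,0->3,2->3] -> levels [7 8 8 8]
Step 3: flows [1->0,2->0,3->0,2=3] -> levels [10 7 7 7]
Step 4: flows [0->1,0->2,0->3,2=3] -> levels [7 8 8 8]
  -> period-2 cycle: step 4 state = step 2 state
  -> state at step 5: (5-2) mod 2 = 1, same as step 3 -> [10 7 7 7]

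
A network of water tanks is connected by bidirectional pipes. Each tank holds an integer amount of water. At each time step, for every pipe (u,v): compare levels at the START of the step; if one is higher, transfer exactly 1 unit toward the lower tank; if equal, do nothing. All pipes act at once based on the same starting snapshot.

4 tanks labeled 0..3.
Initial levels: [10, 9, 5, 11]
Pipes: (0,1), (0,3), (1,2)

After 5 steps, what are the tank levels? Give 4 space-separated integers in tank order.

Step 1: flows [0->1,3->0,1->2] -> levels [10 9 6 10]
Step 2: flows [0->1,0=3,1->2] -> levels [9 9 7 10]
Step 3: flows [0=1,3->0,1->2] -> levels [10 8 8 9]
Step 4: flows [0->1,0->3,1=2] -> levels [8 9 8 10]
Step 5: flows [1->0,3->0,1->2] -> levels [10 7 9 9]

Answer: 10 7 9 9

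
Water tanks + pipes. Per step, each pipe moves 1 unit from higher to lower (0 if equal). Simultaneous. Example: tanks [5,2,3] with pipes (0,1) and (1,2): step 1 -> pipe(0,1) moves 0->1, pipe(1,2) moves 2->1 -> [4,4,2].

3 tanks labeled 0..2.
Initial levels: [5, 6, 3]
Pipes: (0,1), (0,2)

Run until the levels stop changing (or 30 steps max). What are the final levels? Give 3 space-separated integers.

Step 1: flows [1->0,0->2] -> levels [5 5 4]
Step 2: flows [0=1,0->2] -> levels [4 5 5]
Step 3: flows [1->0,2->0] -> levels [6 4 4]
Step 4: flows [0->1,0->2] -> levels [4 5 5]
  -> period-2 cycle: step 4 state = step 2 state; never stabilizes
  -> state at step 30: (30-2) mod 2 = 0, same as step 2 -> [4 5 5]

Answer: 4 5 5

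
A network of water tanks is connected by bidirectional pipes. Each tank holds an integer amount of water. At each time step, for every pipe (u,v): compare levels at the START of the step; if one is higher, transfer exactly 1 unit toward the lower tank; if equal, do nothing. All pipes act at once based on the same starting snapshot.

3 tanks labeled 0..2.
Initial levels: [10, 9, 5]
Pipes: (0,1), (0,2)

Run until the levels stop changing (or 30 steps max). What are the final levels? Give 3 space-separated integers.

Answer: 8 8 8

Derivation:
Step 1: flows [0->1,0->2] -> levels [8 10 6]
Step 2: flows [1->0,0->2] -> levels [8 9 7]
Step 3: flows [1->0,0->2] -> levels [8 8 8]
Step 4: flows [0=1,0=2] -> levels [8 8 8]
  -> stable (no change)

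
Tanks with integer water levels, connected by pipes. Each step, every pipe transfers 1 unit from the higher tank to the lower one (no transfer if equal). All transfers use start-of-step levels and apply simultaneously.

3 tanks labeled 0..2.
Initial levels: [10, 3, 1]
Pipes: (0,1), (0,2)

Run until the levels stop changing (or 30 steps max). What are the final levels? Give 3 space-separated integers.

Answer: 6 4 4

Derivation:
Step 1: flows [0->1,0->2] -> levels [8 4 2]
Step 2: flows [0->1,0->2] -> levels [6 5 3]
Step 3: flows [0->1,0->2] -> levels [4 6 4]
Step 4: flows [1->0,0=2] -> levels [5 5 4]
Step 5: flows [0=1,0->2] -> levels [4 5 5]
Step 6: flows [1->0,2->0] -> levels [6 4 4]
Step 7: flows [0->1,0->2] -> levels [4 5 5]
  -> period-2 cycle: step 7 state = step 5 state; never stabilizes
  -> state at step 30: (30-5) mod 2 = 1, same as step 6 -> [6 4 4]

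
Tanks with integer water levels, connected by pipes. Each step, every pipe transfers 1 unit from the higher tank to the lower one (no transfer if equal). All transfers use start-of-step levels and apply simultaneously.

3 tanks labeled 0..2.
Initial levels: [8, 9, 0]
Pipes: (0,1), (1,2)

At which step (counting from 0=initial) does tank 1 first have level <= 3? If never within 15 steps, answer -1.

Step 1: flows [1->0,1->2] -> levels [9 7 1]
Step 2: flows [0->1,1->2] -> levels [8 7 2]
Step 3: flows [0->1,1->2] -> levels [7 7 3]
Step 4: flows [0=1,1->2] -> levels [7 6 4]
Step 5: flows [0->1,1->2] -> levels [6 6 5]
Step 6: flows [0=1,1->2] -> levels [6 5 6]
Step 7: flows [0->1,2->1] -> levels [5 7 5]
Step 8: flows [1->0,1->2] -> levels [6 5 6]
  -> period-2 cycle (repeats step 6); tank 1 never drops to <=3
Tank 1 never reaches <=3 within 15 steps

Answer: -1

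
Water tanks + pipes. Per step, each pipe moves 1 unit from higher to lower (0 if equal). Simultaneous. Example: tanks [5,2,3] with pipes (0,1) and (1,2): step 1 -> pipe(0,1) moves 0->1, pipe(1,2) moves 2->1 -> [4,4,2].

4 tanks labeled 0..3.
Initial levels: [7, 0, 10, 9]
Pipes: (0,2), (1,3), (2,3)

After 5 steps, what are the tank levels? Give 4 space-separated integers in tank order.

Step 1: flows [2->0,3->1,2->3] -> levels [8 1 8 9]
Step 2: flows [0=2,3->1,3->2] -> levels [8 2 9 7]
Step 3: flows [2->0,3->1,2->3] -> levels [9 3 7 7]
Step 4: flows [0->2,3->1,2=3] -> levels [8 4 8 6]
Step 5: flows [0=2,3->1,2->3] -> levels [8 5 7 6]

Answer: 8 5 7 6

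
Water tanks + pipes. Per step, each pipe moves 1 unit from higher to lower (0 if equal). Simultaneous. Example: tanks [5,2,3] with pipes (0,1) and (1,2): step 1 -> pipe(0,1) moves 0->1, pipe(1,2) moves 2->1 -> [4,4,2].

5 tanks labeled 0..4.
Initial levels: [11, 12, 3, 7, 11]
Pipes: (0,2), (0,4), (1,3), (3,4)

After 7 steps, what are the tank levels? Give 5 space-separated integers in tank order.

Answer: 7 10 8 9 10

Derivation:
Step 1: flows [0->2,0=4,1->3,4->3] -> levels [10 11 4 9 10]
Step 2: flows [0->2,0=4,1->3,4->3] -> levels [9 10 5 11 9]
Step 3: flows [0->2,0=4,3->1,3->4] -> levels [8 11 6 9 10]
Step 4: flows [0->2,4->0,1->3,4->3] -> levels [8 10 7 11 8]
Step 5: flows [0->2,0=4,3->1,3->4] -> levels [7 11 8 9 9]
Step 6: flows [2->0,4->0,1->3,3=4] -> levels [9 10 7 10 8]
Step 7: flows [0->2,0->4,1=3,3->4] -> levels [7 10 8 9 10]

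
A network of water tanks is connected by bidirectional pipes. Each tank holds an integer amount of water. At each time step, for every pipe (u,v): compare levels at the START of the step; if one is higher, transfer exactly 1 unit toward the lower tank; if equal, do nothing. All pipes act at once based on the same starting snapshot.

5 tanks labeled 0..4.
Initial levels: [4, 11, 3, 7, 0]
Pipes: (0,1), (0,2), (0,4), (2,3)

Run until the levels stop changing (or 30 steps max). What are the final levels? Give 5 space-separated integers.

Step 1: flows [1->0,0->2,0->4,3->2] -> levels [3 10 5 6 1]
Step 2: flows [1->0,2->0,0->4,3->2] -> levels [4 9 5 5 2]
Step 3: flows [1->0,2->0,0->4,2=3] -> levels [5 8 4 5 3]
Step 4: flows [1->0,0->2,0->4,3->2] -> levels [4 7 6 4 4]
Step 5: flows [1->0,2->0,0=4,2->3] -> levels [6 6 4 5 4]
Step 6: flows [0=1,0->2,0->4,3->2] -> levels [4 6 6 4 5]
Step 7: flows [1->0,2->0,4->0,2->3] -> levels [7 5 4 5 4]
Step 8: flows [0->1,0->2,0->4,3->2] -> levels [4 6 6 4 5]
  -> period-2 cycle: step 8 state = step 6 state; never stabilizes
  -> state at step 30: (30-6) mod 2 = 0, same as step 6 -> [4 6 6 4 5]

Answer: 4 6 6 4 5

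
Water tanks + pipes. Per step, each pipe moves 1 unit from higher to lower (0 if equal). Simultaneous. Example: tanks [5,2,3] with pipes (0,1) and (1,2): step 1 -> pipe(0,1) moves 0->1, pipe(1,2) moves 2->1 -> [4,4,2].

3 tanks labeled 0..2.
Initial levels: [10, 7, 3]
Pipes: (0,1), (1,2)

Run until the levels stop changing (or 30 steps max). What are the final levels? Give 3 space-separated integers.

Answer: 7 6 7

Derivation:
Step 1: flows [0->1,1->2] -> levels [9 7 4]
Step 2: flows [0->1,1->2] -> levels [8 7 5]
Step 3: flows [0->1,1->2] -> levels [7 7 6]
Step 4: flows [0=1,1->2] -> levels [7 6 7]
Step 5: flows [0->1,2->1] -> levels [6 8 6]
Step 6: flows [1->0,1->2] -> levels [7 6 7]
  -> period-2 cycle: step 6 state = step 4 state; never stabilizes
  -> state at step 30: (30-4) mod 2 = 0, same as step 4 -> [7 6 7]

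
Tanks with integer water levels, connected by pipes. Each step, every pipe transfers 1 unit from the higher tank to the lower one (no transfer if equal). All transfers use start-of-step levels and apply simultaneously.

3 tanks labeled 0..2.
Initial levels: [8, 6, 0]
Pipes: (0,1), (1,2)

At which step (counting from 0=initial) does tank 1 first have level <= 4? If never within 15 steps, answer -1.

Answer: 5

Derivation:
Step 1: flows [0->1,1->2] -> levels [7 6 1]
Step 2: flows [0->1,1->2] -> levels [6 6 2]
Step 3: flows [0=1,1->2] -> levels [6 5 3]
Step 4: flows [0->1,1->2] -> levels [5 5 4]
Step 5: flows [0=1,1->2] -> levels [5 4 5]
Tank 1 first reaches <=4 at step 5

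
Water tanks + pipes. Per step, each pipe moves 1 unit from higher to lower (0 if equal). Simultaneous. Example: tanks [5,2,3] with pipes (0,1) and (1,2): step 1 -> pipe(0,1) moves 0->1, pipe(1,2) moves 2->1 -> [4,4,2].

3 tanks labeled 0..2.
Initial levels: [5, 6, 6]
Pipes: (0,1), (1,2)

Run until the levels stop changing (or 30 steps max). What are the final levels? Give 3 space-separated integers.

Answer: 5 7 5

Derivation:
Step 1: flows [1->0,1=2] -> levels [6 5 6]
Step 2: flows [0->1,2->1] -> levels [5 7 5]
Step 3: flows [1->0,1->2] -> levels [6 5 6]
  -> period-2 cycle: step 3 state = step 1 state; never stabilizes
  -> state at step 30: (30-1) mod 2 = 1, same as step 2 -> [5 7 5]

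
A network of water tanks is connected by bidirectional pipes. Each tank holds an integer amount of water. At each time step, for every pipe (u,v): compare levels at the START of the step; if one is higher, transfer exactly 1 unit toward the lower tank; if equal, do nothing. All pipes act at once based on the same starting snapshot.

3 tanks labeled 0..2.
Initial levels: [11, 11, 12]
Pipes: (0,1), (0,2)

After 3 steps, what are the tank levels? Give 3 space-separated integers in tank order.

Step 1: flows [0=1,2->0] -> levels [12 11 11]
Step 2: flows [0->1,0->2] -> levels [10 12 12]
Step 3: flows [1->0,2->0] -> levels [12 11 11]

Answer: 12 11 11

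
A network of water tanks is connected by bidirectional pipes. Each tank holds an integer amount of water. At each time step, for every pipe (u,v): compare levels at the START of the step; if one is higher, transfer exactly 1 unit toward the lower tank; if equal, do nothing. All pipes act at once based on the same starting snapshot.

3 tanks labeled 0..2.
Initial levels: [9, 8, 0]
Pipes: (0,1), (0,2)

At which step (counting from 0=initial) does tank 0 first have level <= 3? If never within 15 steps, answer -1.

Answer: -1

Derivation:
Step 1: flows [0->1,0->2] -> levels [7 9 1]
Step 2: flows [1->0,0->2] -> levels [7 8 2]
Step 3: flows [1->0,0->2] -> levels [7 7 3]
Step 4: flows [0=1,0->2] -> levels [6 7 4]
Step 5: flows [1->0,0->2] -> levels [6 6 5]
Step 6: flows [0=1,0->2] -> levels [5 6 6]
Step 7: flows [1->0,2->0] -> levels [7 5 5]
Step 8: flows [0->1,0->2] -> levels [5 6 6]
  -> period-2 cycle (repeats step 6); tank 0 never drops to <=3
Tank 0 never reaches <=3 within 15 steps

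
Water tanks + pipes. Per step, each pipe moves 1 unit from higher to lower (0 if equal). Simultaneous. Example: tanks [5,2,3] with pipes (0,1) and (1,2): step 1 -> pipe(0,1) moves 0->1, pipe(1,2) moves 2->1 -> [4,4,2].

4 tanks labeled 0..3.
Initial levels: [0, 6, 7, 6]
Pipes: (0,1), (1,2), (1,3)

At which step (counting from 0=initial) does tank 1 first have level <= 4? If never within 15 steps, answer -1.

Answer: 4

Derivation:
Step 1: flows [1->0,2->1,1=3] -> levels [1 6 6 6]
Step 2: flows [1->0,1=2,1=3] -> levels [2 5 6 6]
Step 3: flows [1->0,2->1,3->1] -> levels [3 6 5 5]
Step 4: flows [1->0,1->2,1->3] -> levels [4 3 6 6]
Tank 1 first reaches <=4 at step 4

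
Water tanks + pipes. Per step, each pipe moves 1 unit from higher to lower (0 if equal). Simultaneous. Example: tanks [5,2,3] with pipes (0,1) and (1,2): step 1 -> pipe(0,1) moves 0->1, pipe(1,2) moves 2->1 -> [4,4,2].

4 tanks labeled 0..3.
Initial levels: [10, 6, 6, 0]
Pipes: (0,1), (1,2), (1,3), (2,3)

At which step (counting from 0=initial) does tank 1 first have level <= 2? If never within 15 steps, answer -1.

Answer: -1

Derivation:
Step 1: flows [0->1,1=2,1->3,2->3] -> levels [9 6 5 2]
Step 2: flows [0->1,1->2,1->3,2->3] -> levels [8 5 5 4]
Step 3: flows [0->1,1=2,1->3,2->3] -> levels [7 5 4 6]
Step 4: flows [0->1,1->2,3->1,3->2] -> levels [6 6 6 4]
Step 5: flows [0=1,1=2,1->3,2->3] -> levels [6 5 5 6]
Step 6: flows [0->1,1=2,3->1,3->2] -> levels [5 7 6 4]
Step 7: flows [1->0,1->2,1->3,2->3] -> levels [6 4 6 6]
Step 8: flows [0->1,2->1,3->1,2=3] -> levels [5 7 5 5]
Step 9: flows [1->0,1->2,1->3,2=3] -> levels [6 4 6 6]
  -> period-2 cycle (repeats step 7); tank 1 never drops to <=2
Tank 1 never reaches <=2 within 15 steps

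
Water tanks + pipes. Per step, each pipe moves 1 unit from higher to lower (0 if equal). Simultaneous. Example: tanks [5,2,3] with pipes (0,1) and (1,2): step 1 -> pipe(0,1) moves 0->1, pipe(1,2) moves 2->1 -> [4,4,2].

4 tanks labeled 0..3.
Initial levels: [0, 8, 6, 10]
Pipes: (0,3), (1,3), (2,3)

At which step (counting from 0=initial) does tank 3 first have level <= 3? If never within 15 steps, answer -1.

Answer: -1

Derivation:
Step 1: flows [3->0,3->1,3->2] -> levels [1 9 7 7]
Step 2: flows [3->0,1->3,2=3] -> levels [2 8 7 7]
Step 3: flows [3->0,1->3,2=3] -> levels [3 7 7 7]
Step 4: flows [3->0,1=3,2=3] -> levels [4 7 7 6]
Step 5: flows [3->0,1->3,2->3] -> levels [5 6 6 7]
Step 6: flows [3->0,3->1,3->2] -> levels [6 7 7 4]
Step 7: flows [0->3,1->3,2->3] -> levels [5 6 6 7]
  -> period-2 cycle (repeats step 5); tank 3 never drops to <=3
Tank 3 never reaches <=3 within 15 steps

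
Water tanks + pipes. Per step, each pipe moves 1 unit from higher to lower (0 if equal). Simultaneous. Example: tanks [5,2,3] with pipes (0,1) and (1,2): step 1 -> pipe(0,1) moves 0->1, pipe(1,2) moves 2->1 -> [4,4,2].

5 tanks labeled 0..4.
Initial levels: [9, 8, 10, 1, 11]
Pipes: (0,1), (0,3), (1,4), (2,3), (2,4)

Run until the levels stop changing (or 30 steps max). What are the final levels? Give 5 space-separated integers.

Answer: 7 9 9 7 7

Derivation:
Step 1: flows [0->1,0->3,4->1,2->3,4->2] -> levels [7 10 10 3 9]
Step 2: flows [1->0,0->3,1->4,2->3,2->4] -> levels [7 8 8 5 11]
Step 3: flows [1->0,0->3,4->1,2->3,4->2] -> levels [7 8 8 7 9]
Step 4: flows [1->0,0=3,4->1,2->3,4->2] -> levels [8 8 8 8 7]
Step 5: flows [0=1,0=3,1->4,2=3,2->4] -> levels [8 7 7 8 9]
Step 6: flows [0->1,0=3,4->1,3->2,4->2] -> levels [7 9 9 7 7]
Step 7: flows [1->0,0=3,1->4,2->3,2->4] -> levels [8 7 7 8 9]
  -> period-2 cycle: step 7 state = step 5 state; never stabilizes
  -> state at step 30: (30-5) mod 2 = 1, same as step 6 -> [7 9 9 7 7]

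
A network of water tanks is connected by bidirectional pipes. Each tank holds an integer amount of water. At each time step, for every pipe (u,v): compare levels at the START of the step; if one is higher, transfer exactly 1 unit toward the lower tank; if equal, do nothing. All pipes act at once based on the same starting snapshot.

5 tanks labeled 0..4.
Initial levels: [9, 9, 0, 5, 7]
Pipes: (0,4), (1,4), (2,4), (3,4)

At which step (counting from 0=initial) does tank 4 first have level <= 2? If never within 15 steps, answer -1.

Step 1: flows [0->4,1->4,4->2,4->3] -> levels [8 8 1 6 7]
Step 2: flows [0->4,1->4,4->2,4->3] -> levels [7 7 2 7 7]
Step 3: flows [0=4,1=4,4->2,3=4] -> levels [7 7 3 7 6]
Step 4: flows [0->4,1->4,4->2,3->4] -> levels [6 6 4 6 8]
Step 5: flows [4->0,4->1,4->2,4->3] -> levels [7 7 5 7 4]
Step 6: flows [0->4,1->4,2->4,3->4] -> levels [6 6 4 6 8]
  -> period-2 cycle (repeats step 4); tank 4 never drops to <=2
Tank 4 never reaches <=2 within 15 steps

Answer: -1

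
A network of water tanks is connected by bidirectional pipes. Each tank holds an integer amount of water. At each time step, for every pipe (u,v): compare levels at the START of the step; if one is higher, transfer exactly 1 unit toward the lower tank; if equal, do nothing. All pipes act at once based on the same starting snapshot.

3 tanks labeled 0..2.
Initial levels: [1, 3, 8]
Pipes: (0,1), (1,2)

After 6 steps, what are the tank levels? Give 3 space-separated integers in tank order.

Answer: 4 4 4

Derivation:
Step 1: flows [1->0,2->1] -> levels [2 3 7]
Step 2: flows [1->0,2->1] -> levels [3 3 6]
Step 3: flows [0=1,2->1] -> levels [3 4 5]
Step 4: flows [1->0,2->1] -> levels [4 4 4]
Step 5: flows [0=1,1=2] -> levels [4 4 4]
  -> stable; steps 6..6 unchanged -> [4 4 4]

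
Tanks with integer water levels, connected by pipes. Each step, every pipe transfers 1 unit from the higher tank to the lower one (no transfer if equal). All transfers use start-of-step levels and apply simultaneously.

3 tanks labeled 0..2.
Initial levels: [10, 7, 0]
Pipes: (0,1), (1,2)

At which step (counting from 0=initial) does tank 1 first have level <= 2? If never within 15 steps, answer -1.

Step 1: flows [0->1,1->2] -> levels [9 7 1]
Step 2: flows [0->1,1->2] -> levels [8 7 2]
Step 3: flows [0->1,1->2] -> levels [7 7 3]
Step 4: flows [0=1,1->2] -> levels [7 6 4]
Step 5: flows [0->1,1->2] -> levels [6 6 5]
Step 6: flows [0=1,1->2] -> levels [6 5 6]
Step 7: flows [0->1,2->1] -> levels [5 7 5]
Step 8: flows [1->0,1->2] -> levels [6 5 6]
  -> period-2 cycle (repeats step 6); tank 1 never drops to <=2
Tank 1 never reaches <=2 within 15 steps

Answer: -1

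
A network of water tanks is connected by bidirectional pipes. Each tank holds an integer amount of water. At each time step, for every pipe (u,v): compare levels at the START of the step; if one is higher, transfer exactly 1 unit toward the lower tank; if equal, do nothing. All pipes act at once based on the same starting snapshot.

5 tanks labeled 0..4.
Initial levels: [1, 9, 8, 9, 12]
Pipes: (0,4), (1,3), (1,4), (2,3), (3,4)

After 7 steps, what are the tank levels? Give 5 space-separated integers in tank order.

Answer: 6 7 10 7 9

Derivation:
Step 1: flows [4->0,1=3,4->1,3->2,4->3] -> levels [2 10 9 9 9]
Step 2: flows [4->0,1->3,1->4,2=3,3=4] -> levels [3 8 9 10 9]
Step 3: flows [4->0,3->1,4->1,3->2,3->4] -> levels [4 10 10 7 8]
Step 4: flows [4->0,1->3,1->4,2->3,4->3] -> levels [5 8 9 10 7]
Step 5: flows [4->0,3->1,1->4,3->2,3->4] -> levels [6 8 10 7 8]
Step 6: flows [4->0,1->3,1=4,2->3,4->3] -> levels [7 7 9 10 6]
Step 7: flows [0->4,3->1,1->4,3->2,3->4] -> levels [6 7 10 7 9]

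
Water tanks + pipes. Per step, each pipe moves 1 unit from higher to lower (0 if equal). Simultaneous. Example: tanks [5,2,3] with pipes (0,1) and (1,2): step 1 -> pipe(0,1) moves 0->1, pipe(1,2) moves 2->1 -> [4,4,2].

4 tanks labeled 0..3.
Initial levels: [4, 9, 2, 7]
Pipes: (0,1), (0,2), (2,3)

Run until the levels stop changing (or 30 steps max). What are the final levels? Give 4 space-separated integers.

Step 1: flows [1->0,0->2,3->2] -> levels [4 8 4 6]
Step 2: flows [1->0,0=2,3->2] -> levels [5 7 5 5]
Step 3: flows [1->0,0=2,2=3] -> levels [6 6 5 5]
Step 4: flows [0=1,0->2,2=3] -> levels [5 6 6 5]
Step 5: flows [1->0,2->0,2->3] -> levels [7 5 4 6]
Step 6: flows [0->1,0->2,3->2] -> levels [5 6 6 5]
  -> period-2 cycle: step 6 state = step 4 state; never stabilizes
  -> state at step 30: (30-4) mod 2 = 0, same as step 4 -> [5 6 6 5]

Answer: 5 6 6 5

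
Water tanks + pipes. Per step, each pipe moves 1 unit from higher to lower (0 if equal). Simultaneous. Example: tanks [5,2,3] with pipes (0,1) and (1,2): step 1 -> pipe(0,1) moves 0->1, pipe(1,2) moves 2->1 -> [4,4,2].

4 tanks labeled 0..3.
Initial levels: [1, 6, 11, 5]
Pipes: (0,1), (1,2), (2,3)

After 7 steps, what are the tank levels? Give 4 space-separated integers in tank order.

Answer: 5 6 5 7

Derivation:
Step 1: flows [1->0,2->1,2->3] -> levels [2 6 9 6]
Step 2: flows [1->0,2->1,2->3] -> levels [3 6 7 7]
Step 3: flows [1->0,2->1,2=3] -> levels [4 6 6 7]
Step 4: flows [1->0,1=2,3->2] -> levels [5 5 7 6]
Step 5: flows [0=1,2->1,2->3] -> levels [5 6 5 7]
Step 6: flows [1->0,1->2,3->2] -> levels [6 4 7 6]
Step 7: flows [0->1,2->1,2->3] -> levels [5 6 5 7]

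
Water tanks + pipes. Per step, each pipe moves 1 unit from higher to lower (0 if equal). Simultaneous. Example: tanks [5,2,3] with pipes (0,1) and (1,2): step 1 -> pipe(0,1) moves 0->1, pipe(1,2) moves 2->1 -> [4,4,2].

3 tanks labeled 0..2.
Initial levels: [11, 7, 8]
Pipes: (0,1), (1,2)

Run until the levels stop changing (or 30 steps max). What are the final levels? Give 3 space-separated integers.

Answer: 8 10 8

Derivation:
Step 1: flows [0->1,2->1] -> levels [10 9 7]
Step 2: flows [0->1,1->2] -> levels [9 9 8]
Step 3: flows [0=1,1->2] -> levels [9 8 9]
Step 4: flows [0->1,2->1] -> levels [8 10 8]
Step 5: flows [1->0,1->2] -> levels [9 8 9]
  -> period-2 cycle: step 5 state = step 3 state; never stabilizes
  -> state at step 30: (30-3) mod 2 = 1, same as step 4 -> [8 10 8]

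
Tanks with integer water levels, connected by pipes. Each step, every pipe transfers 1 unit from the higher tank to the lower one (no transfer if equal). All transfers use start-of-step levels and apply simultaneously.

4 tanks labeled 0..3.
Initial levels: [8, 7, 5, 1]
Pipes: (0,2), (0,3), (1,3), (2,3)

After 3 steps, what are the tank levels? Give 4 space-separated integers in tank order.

Step 1: flows [0->2,0->3,1->3,2->3] -> levels [6 6 5 4]
Step 2: flows [0->2,0->3,1->3,2->3] -> levels [4 5 5 7]
Step 3: flows [2->0,3->0,3->1,3->2] -> levels [6 6 5 4]

Answer: 6 6 5 4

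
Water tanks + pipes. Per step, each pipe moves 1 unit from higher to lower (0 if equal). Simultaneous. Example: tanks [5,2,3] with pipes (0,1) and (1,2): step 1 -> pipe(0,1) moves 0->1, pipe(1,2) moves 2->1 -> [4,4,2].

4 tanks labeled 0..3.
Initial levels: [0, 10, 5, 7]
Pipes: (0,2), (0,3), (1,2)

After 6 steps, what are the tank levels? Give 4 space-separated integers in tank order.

Step 1: flows [2->0,3->0,1->2] -> levels [2 9 5 6]
Step 2: flows [2->0,3->0,1->2] -> levels [4 8 5 5]
Step 3: flows [2->0,3->0,1->2] -> levels [6 7 5 4]
Step 4: flows [0->2,0->3,1->2] -> levels [4 6 7 5]
Step 5: flows [2->0,3->0,2->1] -> levels [6 7 5 4]
  -> period-2 cycle: step 5 state = step 3 state
  -> state at step 6: (6-3) mod 2 = 1, same as step 4 -> [4 6 7 5]

Answer: 4 6 7 5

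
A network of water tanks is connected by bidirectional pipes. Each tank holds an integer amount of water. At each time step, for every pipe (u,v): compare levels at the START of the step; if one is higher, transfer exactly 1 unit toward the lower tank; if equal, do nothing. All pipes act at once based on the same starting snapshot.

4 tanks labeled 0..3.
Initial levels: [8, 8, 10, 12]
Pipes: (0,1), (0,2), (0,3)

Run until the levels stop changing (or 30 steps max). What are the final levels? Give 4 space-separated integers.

Step 1: flows [0=1,2->0,3->0] -> levels [10 8 9 11]
Step 2: flows [0->1,0->2,3->0] -> levels [9 9 10 10]
Step 3: flows [0=1,2->0,3->0] -> levels [11 9 9 9]
Step 4: flows [0->1,0->2,0->3] -> levels [8 10 10 10]
Step 5: flows [1->0,2->0,3->0] -> levels [11 9 9 9]
  -> period-2 cycle: step 5 state = step 3 state; never stabilizes
  -> state at step 30: (30-3) mod 2 = 1, same as step 4 -> [8 10 10 10]

Answer: 8 10 10 10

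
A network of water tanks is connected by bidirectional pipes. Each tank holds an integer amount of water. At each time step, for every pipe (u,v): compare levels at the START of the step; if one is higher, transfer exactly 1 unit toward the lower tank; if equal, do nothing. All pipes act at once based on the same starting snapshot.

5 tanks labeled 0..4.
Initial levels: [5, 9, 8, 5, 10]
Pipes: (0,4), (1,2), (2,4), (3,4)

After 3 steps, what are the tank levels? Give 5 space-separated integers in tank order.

Answer: 6 8 8 6 9

Derivation:
Step 1: flows [4->0,1->2,4->2,4->3] -> levels [6 8 10 6 7]
Step 2: flows [4->0,2->1,2->4,4->3] -> levels [7 9 8 7 6]
Step 3: flows [0->4,1->2,2->4,3->4] -> levels [6 8 8 6 9]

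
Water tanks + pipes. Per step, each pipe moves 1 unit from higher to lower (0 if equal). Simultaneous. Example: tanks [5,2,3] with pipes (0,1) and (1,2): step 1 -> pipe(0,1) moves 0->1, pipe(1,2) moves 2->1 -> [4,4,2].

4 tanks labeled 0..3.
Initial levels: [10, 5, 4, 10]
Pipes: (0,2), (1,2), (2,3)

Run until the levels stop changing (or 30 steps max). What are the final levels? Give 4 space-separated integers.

Step 1: flows [0->2,1->2,3->2] -> levels [9 4 7 9]
Step 2: flows [0->2,2->1,3->2] -> levels [8 5 8 8]
Step 3: flows [0=2,2->1,2=3] -> levels [8 6 7 8]
Step 4: flows [0->2,2->1,3->2] -> levels [7 7 8 7]
Step 5: flows [2->0,2->1,2->3] -> levels [8 8 5 8]
Step 6: flows [0->2,1->2,3->2] -> levels [7 7 8 7]
  -> period-2 cycle: step 6 state = step 4 state; never stabilizes
  -> state at step 30: (30-4) mod 2 = 0, same as step 4 -> [7 7 8 7]

Answer: 7 7 8 7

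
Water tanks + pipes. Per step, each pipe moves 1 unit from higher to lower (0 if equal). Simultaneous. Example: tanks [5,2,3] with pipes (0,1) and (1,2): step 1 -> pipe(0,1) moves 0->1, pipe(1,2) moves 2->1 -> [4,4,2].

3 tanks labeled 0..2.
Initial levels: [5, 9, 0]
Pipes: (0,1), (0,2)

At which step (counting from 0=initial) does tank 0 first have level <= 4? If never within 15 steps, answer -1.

Step 1: flows [1->0,0->2] -> levels [5 8 1]
Step 2: flows [1->0,0->2] -> levels [5 7 2]
Step 3: flows [1->0,0->2] -> levels [5 6 3]
Step 4: flows [1->0,0->2] -> levels [5 5 4]
Step 5: flows [0=1,0->2] -> levels [4 5 5]
Tank 0 first reaches <=4 at step 5

Answer: 5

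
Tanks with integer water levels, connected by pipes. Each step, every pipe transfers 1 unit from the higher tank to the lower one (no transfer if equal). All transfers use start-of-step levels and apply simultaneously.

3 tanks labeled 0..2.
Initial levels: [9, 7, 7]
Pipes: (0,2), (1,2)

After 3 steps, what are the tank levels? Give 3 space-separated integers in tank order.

Step 1: flows [0->2,1=2] -> levels [8 7 8]
Step 2: flows [0=2,2->1] -> levels [8 8 7]
Step 3: flows [0->2,1->2] -> levels [7 7 9]

Answer: 7 7 9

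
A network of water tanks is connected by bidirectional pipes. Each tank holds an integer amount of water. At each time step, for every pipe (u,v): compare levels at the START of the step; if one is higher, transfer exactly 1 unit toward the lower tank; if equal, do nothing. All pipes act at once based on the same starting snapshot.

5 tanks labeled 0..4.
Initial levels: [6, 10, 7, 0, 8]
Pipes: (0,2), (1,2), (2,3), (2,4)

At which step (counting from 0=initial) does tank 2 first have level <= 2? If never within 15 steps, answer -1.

Answer: -1

Derivation:
Step 1: flows [2->0,1->2,2->3,4->2] -> levels [7 9 7 1 7]
Step 2: flows [0=2,1->2,2->3,2=4] -> levels [7 8 7 2 7]
Step 3: flows [0=2,1->2,2->3,2=4] -> levels [7 7 7 3 7]
Step 4: flows [0=2,1=2,2->3,2=4] -> levels [7 7 6 4 7]
Step 5: flows [0->2,1->2,2->3,4->2] -> levels [6 6 8 5 6]
Step 6: flows [2->0,2->1,2->3,2->4] -> levels [7 7 4 6 7]
Step 7: flows [0->2,1->2,3->2,4->2] -> levels [6 6 8 5 6]
  -> period-2 cycle (repeats step 5); tank 2 never drops to <=2
Tank 2 never reaches <=2 within 15 steps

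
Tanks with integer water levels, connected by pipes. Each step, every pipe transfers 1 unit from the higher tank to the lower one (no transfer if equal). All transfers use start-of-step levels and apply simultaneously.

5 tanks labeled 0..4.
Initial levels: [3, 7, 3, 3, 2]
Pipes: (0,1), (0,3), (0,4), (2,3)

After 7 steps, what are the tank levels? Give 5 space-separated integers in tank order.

Answer: 3 4 3 4 4

Derivation:
Step 1: flows [1->0,0=3,0->4,2=3] -> levels [3 6 3 3 3]
Step 2: flows [1->0,0=3,0=4,2=3] -> levels [4 5 3 3 3]
Step 3: flows [1->0,0->3,0->4,2=3] -> levels [3 4 3 4 4]
Step 4: flows [1->0,3->0,4->0,3->2] -> levels [6 3 4 2 3]
Step 5: flows [0->1,0->3,0->4,2->3] -> levels [3 4 3 4 4]
  -> period-2 cycle: step 5 state = step 3 state
  -> state at step 7: (7-3) mod 2 = 0, same as step 3 -> [3 4 3 4 4]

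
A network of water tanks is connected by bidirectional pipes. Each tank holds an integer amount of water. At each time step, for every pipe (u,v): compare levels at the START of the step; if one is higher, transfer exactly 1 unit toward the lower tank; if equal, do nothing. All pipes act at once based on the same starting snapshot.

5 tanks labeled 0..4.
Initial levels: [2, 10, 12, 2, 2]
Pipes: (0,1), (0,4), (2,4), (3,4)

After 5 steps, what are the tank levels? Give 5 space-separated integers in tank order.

Step 1: flows [1->0,0=4,2->4,3=4] -> levels [3 9 11 2 3]
Step 2: flows [1->0,0=4,2->4,4->3] -> levels [4 8 10 3 3]
Step 3: flows [1->0,0->4,2->4,3=4] -> levels [4 7 9 3 5]
Step 4: flows [1->0,4->0,2->4,4->3] -> levels [6 6 8 4 4]
Step 5: flows [0=1,0->4,2->4,3=4] -> levels [5 6 7 4 6]

Answer: 5 6 7 4 6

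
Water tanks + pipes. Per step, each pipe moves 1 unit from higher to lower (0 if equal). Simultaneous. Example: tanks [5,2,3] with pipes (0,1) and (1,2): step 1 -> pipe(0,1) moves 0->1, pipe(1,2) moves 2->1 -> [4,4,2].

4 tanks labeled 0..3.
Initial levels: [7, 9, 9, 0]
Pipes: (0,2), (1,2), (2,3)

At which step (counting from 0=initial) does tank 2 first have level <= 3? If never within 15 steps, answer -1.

Step 1: flows [2->0,1=2,2->3] -> levels [8 9 7 1]
Step 2: flows [0->2,1->2,2->3] -> levels [7 8 8 2]
Step 3: flows [2->0,1=2,2->3] -> levels [8 8 6 3]
Step 4: flows [0->2,1->2,2->3] -> levels [7 7 7 4]
Step 5: flows [0=2,1=2,2->3] -> levels [7 7 6 5]
Step 6: flows [0->2,1->2,2->3] -> levels [6 6 7 6]
Step 7: flows [2->0,2->1,2->3] -> levels [7 7 4 7]
Step 8: flows [0->2,1->2,3->2] -> levels [6 6 7 6]
  -> period-2 cycle (repeats step 6); tank 2 never drops to <=3
Tank 2 never reaches <=3 within 15 steps

Answer: -1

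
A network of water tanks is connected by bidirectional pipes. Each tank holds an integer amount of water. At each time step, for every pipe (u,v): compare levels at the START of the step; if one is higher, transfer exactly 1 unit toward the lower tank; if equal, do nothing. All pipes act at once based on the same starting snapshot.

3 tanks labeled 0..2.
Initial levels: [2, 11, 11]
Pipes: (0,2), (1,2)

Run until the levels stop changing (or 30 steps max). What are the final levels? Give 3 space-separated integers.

Step 1: flows [2->0,1=2] -> levels [3 11 10]
Step 2: flows [2->0,1->2] -> levels [4 10 10]
Step 3: flows [2->0,1=2] -> levels [5 10 9]
Step 4: flows [2->0,1->2] -> levels [6 9 9]
Step 5: flows [2->0,1=2] -> levels [7 9 8]
Step 6: flows [2->0,1->2] -> levels [8 8 8]
Step 7: flows [0=2,1=2] -> levels [8 8 8]
  -> stable (no change)

Answer: 8 8 8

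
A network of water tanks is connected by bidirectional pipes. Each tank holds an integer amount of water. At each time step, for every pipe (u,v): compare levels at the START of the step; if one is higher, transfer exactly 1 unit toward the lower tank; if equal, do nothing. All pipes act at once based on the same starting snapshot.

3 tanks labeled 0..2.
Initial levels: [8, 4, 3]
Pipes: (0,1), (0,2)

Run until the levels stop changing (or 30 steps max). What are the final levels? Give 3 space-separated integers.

Step 1: flows [0->1,0->2] -> levels [6 5 4]
Step 2: flows [0->1,0->2] -> levels [4 6 5]
Step 3: flows [1->0,2->0] -> levels [6 5 4]
  -> period-2 cycle: step 3 state = step 1 state; never stabilizes
  -> state at step 30: (30-1) mod 2 = 1, same as step 2 -> [4 6 5]

Answer: 4 6 5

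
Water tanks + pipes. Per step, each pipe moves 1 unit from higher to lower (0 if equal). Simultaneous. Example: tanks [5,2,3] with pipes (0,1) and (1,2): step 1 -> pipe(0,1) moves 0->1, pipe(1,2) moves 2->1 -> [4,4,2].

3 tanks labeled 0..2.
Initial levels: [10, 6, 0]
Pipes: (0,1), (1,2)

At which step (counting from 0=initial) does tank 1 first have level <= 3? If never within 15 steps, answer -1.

Answer: -1

Derivation:
Step 1: flows [0->1,1->2] -> levels [9 6 1]
Step 2: flows [0->1,1->2] -> levels [8 6 2]
Step 3: flows [0->1,1->2] -> levels [7 6 3]
Step 4: flows [0->1,1->2] -> levels [6 6 4]
Step 5: flows [0=1,1->2] -> levels [6 5 5]
Step 6: flows [0->1,1=2] -> levels [5 6 5]
Step 7: flows [1->0,1->2] -> levels [6 4 6]
Step 8: flows [0->1,2->1] -> levels [5 6 5]
  -> period-2 cycle (repeats step 6); tank 1 never drops to <=3
Tank 1 never reaches <=3 within 15 steps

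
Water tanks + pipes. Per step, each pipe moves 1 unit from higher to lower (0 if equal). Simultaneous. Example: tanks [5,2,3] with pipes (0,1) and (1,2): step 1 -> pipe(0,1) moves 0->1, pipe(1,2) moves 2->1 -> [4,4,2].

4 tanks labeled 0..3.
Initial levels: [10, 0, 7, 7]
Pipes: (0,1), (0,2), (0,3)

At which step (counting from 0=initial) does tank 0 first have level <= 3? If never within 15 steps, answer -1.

Step 1: flows [0->1,0->2,0->3] -> levels [7 1 8 8]
Step 2: flows [0->1,2->0,3->0] -> levels [8 2 7 7]
Step 3: flows [0->1,0->2,0->3] -> levels [5 3 8 8]
Step 4: flows [0->1,2->0,3->0] -> levels [6 4 7 7]
Step 5: flows [0->1,2->0,3->0] -> levels [7 5 6 6]
Step 6: flows [0->1,0->2,0->3] -> levels [4 6 7 7]
Step 7: flows [1->0,2->0,3->0] -> levels [7 5 6 6]
  -> period-2 cycle (repeats step 5); tank 0 never drops to <=3
Tank 0 never reaches <=3 within 15 steps

Answer: -1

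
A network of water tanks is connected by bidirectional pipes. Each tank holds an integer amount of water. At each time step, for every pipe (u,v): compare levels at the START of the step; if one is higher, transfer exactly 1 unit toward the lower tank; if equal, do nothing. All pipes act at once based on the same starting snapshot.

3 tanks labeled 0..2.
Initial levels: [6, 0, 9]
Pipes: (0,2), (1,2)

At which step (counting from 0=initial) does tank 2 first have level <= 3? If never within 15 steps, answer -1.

Step 1: flows [2->0,2->1] -> levels [7 1 7]
Step 2: flows [0=2,2->1] -> levels [7 2 6]
Step 3: flows [0->2,2->1] -> levels [6 3 6]
Step 4: flows [0=2,2->1] -> levels [6 4 5]
Step 5: flows [0->2,2->1] -> levels [5 5 5]
Step 6: flows [0=2,1=2] -> levels [5 5 5]
  -> stable; tank 2 stays at 5 > 3
Tank 2 never reaches <=3 within 15 steps

Answer: -1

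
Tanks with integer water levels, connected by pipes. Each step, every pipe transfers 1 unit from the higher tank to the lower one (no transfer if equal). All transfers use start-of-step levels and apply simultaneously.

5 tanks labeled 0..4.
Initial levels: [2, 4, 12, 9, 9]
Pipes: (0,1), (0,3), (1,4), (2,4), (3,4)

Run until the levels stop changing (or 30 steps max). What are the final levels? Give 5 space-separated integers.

Step 1: flows [1->0,3->0,4->1,2->4,3=4] -> levels [4 4 11 8 9]
Step 2: flows [0=1,3->0,4->1,2->4,4->3] -> levels [5 5 10 8 8]
Step 3: flows [0=1,3->0,4->1,2->4,3=4] -> levels [6 6 9 7 8]
Step 4: flows [0=1,3->0,4->1,2->4,4->3] -> levels [7 7 8 7 7]
Step 5: flows [0=1,0=3,1=4,2->4,3=4] -> levels [7 7 7 7 8]
Step 6: flows [0=1,0=3,4->1,4->2,4->3] -> levels [7 8 8 8 5]
Step 7: flows [1->0,3->0,1->4,2->4,3->4] -> levels [9 6 7 6 8]
Step 8: flows [0->1,0->3,4->1,4->2,4->3] -> levels [7 8 8 8 5]
  -> period-2 cycle: step 8 state = step 6 state; never stabilizes
  -> state at step 30: (30-6) mod 2 = 0, same as step 6 -> [7 8 8 8 5]

Answer: 7 8 8 8 5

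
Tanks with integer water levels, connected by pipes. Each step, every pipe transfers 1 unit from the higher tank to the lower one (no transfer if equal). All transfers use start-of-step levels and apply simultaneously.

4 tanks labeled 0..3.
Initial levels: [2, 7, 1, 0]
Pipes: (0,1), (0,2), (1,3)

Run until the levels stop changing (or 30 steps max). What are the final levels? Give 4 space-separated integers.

Step 1: flows [1->0,0->2,1->3] -> levels [2 5 2 1]
Step 2: flows [1->0,0=2,1->3] -> levels [3 3 2 2]
Step 3: flows [0=1,0->2,1->3] -> levels [2 2 3 3]
Step 4: flows [0=1,2->0,3->1] -> levels [3 3 2 2]
  -> period-2 cycle: step 4 state = step 2 state; never stabilizes
  -> state at step 30: (30-2) mod 2 = 0, same as step 2 -> [3 3 2 2]

Answer: 3 3 2 2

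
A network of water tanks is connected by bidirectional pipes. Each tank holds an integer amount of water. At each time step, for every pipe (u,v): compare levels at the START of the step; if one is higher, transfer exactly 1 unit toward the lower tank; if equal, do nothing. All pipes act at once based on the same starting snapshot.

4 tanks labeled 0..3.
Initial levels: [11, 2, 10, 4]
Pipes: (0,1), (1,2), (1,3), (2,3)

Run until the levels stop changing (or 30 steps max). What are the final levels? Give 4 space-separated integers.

Answer: 7 6 7 7

Derivation:
Step 1: flows [0->1,2->1,3->1,2->3] -> levels [10 5 8 4]
Step 2: flows [0->1,2->1,1->3,2->3] -> levels [9 6 6 6]
Step 3: flows [0->1,1=2,1=3,2=3] -> levels [8 7 6 6]
Step 4: flows [0->1,1->2,1->3,2=3] -> levels [7 6 7 7]
Step 5: flows [0->1,2->1,3->1,2=3] -> levels [6 9 6 6]
Step 6: flows [1->0,1->2,1->3,2=3] -> levels [7 6 7 7]
  -> period-2 cycle: step 6 state = step 4 state; never stabilizes
  -> state at step 30: (30-4) mod 2 = 0, same as step 4 -> [7 6 7 7]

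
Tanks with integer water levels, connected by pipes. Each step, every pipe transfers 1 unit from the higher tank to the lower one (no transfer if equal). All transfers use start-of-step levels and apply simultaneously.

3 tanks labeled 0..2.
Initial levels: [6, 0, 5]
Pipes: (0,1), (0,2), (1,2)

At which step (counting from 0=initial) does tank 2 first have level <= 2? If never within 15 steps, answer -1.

Step 1: flows [0->1,0->2,2->1] -> levels [4 2 5]
Step 2: flows [0->1,2->0,2->1] -> levels [4 4 3]
Step 3: flows [0=1,0->2,1->2] -> levels [3 3 5]
Step 4: flows [0=1,2->0,2->1] -> levels [4 4 3]
  -> period-2 cycle (repeats step 2); tank 2 never drops to <=2
Tank 2 never reaches <=2 within 15 steps

Answer: -1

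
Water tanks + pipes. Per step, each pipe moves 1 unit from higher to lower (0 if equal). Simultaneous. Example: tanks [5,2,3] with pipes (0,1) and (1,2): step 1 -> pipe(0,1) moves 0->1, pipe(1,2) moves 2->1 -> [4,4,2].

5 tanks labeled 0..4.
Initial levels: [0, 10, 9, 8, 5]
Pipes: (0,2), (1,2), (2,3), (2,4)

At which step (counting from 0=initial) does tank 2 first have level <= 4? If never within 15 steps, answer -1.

Step 1: flows [2->0,1->2,2->3,2->4] -> levels [1 9 7 9 6]
Step 2: flows [2->0,1->2,3->2,2->4] -> levels [2 8 7 8 7]
Step 3: flows [2->0,1->2,3->2,2=4] -> levels [3 7 8 7 7]
Step 4: flows [2->0,2->1,2->3,2->4] -> levels [4 8 4 8 8]
Tank 2 first reaches <=4 at step 4

Answer: 4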